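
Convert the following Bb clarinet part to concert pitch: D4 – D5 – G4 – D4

Written C4 on the Bb clarinet sounds as Bb3, a major second lower; apply that shift to every note.
D4 → C4
D5 → C5
G4 → F4
D4 → C4

C4 C5 F4 C4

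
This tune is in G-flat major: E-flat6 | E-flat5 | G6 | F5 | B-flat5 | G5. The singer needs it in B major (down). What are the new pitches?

G#5 G#4 B#5 A#4 D#5 B#4

From G-flat down to B is a diminished sixth; apply that to each pitch.
Eb6 gives G#5
Eb5 gives G#4
G6 gives B#5
F5 gives A#4
Bb5 gives D#5
G5 gives B#4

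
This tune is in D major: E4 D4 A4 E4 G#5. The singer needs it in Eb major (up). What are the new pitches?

F4 Eb4 Bb4 F4 A5

From D up to Eb is a minor second; apply that to each pitch.
E4 becomes F4
D4 becomes Eb4
A4 becomes Bb4
E4 becomes F4
G#5 becomes A5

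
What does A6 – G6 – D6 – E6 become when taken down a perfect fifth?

A6: a fifth down reaches D, and 7 semitones makes it D6.
G6: a fifth down reaches C, and 7 semitones makes it C6.
D6: a fifth down reaches G, and 7 semitones makes it G5.
E6: a fifth down reaches A, and 7 semitones makes it A5.

D6 C6 G5 A5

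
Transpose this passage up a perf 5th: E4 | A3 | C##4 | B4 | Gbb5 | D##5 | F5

B4 E4 G##4 F#5 Dbb6 A##5 C6

E4 becomes B4
A3 becomes E4
C##4 becomes G##4
B4 becomes F#5
Gbb5 becomes Dbb6
D##5 becomes A##5
F5 becomes C6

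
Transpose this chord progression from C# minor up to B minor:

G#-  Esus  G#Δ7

F#- Dsus F#Δ7

C# minor up to B minor is a minor seventh; each chord root moves by that interval while the quality stays the same.
G#-: root G# up a minor seventh → F#, giving F#-.
Esus: root E up a minor seventh → D, giving Dsus.
G#Δ7: root G# up a minor seventh → F#, giving F#Δ7.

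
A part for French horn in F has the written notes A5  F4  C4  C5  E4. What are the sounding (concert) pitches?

D5 Bb3 F3 F4 A3

The French horn in F sounds a perfect fifth below written, so transpose each written note down a perfect fifth.
A5 → D5
F4 → Bb3
C4 → F3
C5 → F4
E4 → A3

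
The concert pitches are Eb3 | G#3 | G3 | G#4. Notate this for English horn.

Written C4 sounds as F3 on the English horn, so concert pitches are written a perfect fifth up.
Eb3 -> Bb3
G#3 -> D#4
G3 -> D4
G#4 -> D#5

Bb3 D#4 D4 D#5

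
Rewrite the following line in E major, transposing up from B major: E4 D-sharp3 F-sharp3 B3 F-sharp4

From B up to E is a perfect fourth; apply that to each pitch.
E4 -> A4
D#3 -> G#3
F#3 -> B3
B3 -> E4
F#4 -> B4

A4 G#3 B3 E4 B4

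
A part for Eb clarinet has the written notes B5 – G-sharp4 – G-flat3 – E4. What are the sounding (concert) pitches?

D6 B4 Bbb3 G4

Written C4 on the Eb clarinet sounds as Eb4, a minor third higher; apply that shift to every note.
B5 to D6
G#4 to B4
Gb3 to Bbb3
E4 to G4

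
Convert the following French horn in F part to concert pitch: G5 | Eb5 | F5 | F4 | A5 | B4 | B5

The French horn in F sounds a perfect fifth below written, so transpose each written note down a perfect fifth.
G5 -> C5
Eb5 -> Ab4
F5 -> Bb4
F4 -> Bb3
A5 -> D5
B4 -> E4
B5 -> E5

C5 Ab4 Bb4 Bb3 D5 E4 E5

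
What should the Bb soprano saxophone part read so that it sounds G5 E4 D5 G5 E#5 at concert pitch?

A5 F#4 E5 A5 F##5

The Bb soprano saxophone sounds a major second below written, so the written part must be a major second above concert — transpose each note up.
G5 -> A5
E4 -> F#4
D5 -> E5
G5 -> A5
E#5 -> F##5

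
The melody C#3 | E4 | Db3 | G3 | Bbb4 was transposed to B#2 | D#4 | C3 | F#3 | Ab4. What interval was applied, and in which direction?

down a minor second

From C#3 to B#2 is 2 letter names — a second of some quality.
B#2 to C#3 is 1 semitone, which makes it a minor second; the second version is lower, so the direction is down.
Checking another pair — Bbb4 → Ab4 — gives the same interval.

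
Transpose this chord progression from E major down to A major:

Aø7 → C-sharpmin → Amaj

E major down to A major is a perfect fifth; each chord root moves by that interval while the quality stays the same.
Aø7: root A down a perfect fifth → D, giving Dø7.
C-sharpmin: root C-sharp down a perfect fifth → F#, giving F#min.
Amaj: root A down a perfect fifth → D, giving Dmaj.

Dø7 F#min Dmaj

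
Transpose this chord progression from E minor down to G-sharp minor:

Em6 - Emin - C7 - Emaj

G#m6 G#min E7 G#maj

E minor down to G-sharp minor is a minor sixth; each chord root moves by that interval while the quality stays the same.
Em6: root E down a minor sixth → G#, giving G#m6.
Emin: root E down a minor sixth → G#, giving G#min.
C7: root C down a minor sixth → E, giving E7.
Emaj: root E down a minor sixth → G#, giving G#maj.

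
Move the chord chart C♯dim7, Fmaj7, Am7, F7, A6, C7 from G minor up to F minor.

G minor up to F minor is a minor seventh; each chord root moves by that interval while the quality stays the same.
C♯dim7: root C♯ up a minor seventh → B, giving Bdim7.
Fmaj7: root F up a minor seventh → Eb, giving Ebmaj7.
Am7: root A up a minor seventh → G, giving Gm7.
F7: root F up a minor seventh → Eb, giving Eb7.
A6: root A up a minor seventh → G, giving G6.
C7: root C up a minor seventh → Bb, giving Bb7.

Bdim7 Ebmaj7 Gm7 Eb7 G6 Bb7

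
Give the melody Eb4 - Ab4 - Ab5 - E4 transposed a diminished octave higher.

Ebb5 Abb5 Abb6 Eb5

Eb4 → Ebb5
Ab4 → Abb5
Ab5 → Abb6
E4 → Eb5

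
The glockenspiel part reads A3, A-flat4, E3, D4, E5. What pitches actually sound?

A5 Ab6 E5 D6 E7

Written C4 on the glockenspiel sounds as C6, a perfect fifteenth higher; apply that shift to every note.
A3 to A5
Ab4 to Ab6
E3 to E5
D4 to D6
E5 to E7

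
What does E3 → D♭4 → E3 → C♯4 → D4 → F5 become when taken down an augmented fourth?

Bb2 Abb3 Bb2 G3 Ab3 Cb5

E3 down an augmented fourth is Bb2.
Db4: a fourth down reaches A, and 6 semitones makes it Abb3.
E3: a fourth down reaches B, and 6 semitones makes it Bb2.
An augmented fourth down from C#4 gives G3.
An augmented fourth down from D4 gives Ab3.
F5 down an augmented fourth is Cb5.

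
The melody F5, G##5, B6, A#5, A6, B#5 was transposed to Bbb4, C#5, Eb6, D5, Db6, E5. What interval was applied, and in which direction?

down an augmented fifth

From F5 to Bbb4 is 5 letter names — a fifth of some quality.
Bbb4 to F5 is 8 semitones, which makes it an augmented fifth; the second version is lower, so the direction is down.
Checking another pair — B#5 → E5 — gives the same interval.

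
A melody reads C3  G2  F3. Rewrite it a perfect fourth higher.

F3 C3 Bb3

C3 becomes F3
G2 becomes C3
F3 becomes Bb3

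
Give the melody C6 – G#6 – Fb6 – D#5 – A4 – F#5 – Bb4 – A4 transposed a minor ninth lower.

B4 F##5 Eb5 C##4 G#3 E#4 A3 G#3

C6: a ninth down reaches B, and 13 semitones makes it B4.
G#6 down a minor ninth is F##5.
Fb6: a ninth down reaches E, and 13 semitones makes it Eb5.
D#5: a ninth down reaches C, and 13 semitones makes it C##4.
A4 down a minor ninth is G#3.
A minor ninth down from F#5 gives E#4.
Bb4 down a minor ninth is A3.
A4: a ninth down reaches G, and 13 semitones makes it G#3.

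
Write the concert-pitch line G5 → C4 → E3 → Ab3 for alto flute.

Written C4 sounds as G3 on the alto flute, so concert pitches are written a perfect fourth up.
G5 becomes C6
C4 becomes F4
E3 becomes A3
Ab3 becomes Db4

C6 F4 A3 Db4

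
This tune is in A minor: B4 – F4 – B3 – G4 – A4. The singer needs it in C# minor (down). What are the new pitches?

From A down to C# is a minor sixth; apply that to each pitch.
B4 -> D#4
F4 -> A3
B3 -> D#3
G4 -> B3
A4 -> C#4

D#4 A3 D#3 B3 C#4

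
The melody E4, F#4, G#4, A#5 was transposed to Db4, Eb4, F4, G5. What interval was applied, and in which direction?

Take the first pair: E4 → Db4. E to D spans 2 letter names, so the interval is some kind of second.
Db4 to E4 is 3 semitones, which makes it an augmented second; the second version is lower, so the direction is down.
Checking another pair — A#5 → G5 — gives the same interval.

down an augmented second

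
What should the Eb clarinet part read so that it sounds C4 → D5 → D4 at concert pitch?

The Eb clarinet sounds a minor third above written, so the written part must be a minor third below concert — transpose each note down.
C4 to A3
D5 to B4
D4 to B3

A3 B4 B3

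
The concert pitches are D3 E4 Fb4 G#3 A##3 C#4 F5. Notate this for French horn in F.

A3 B4 Cb5 D#4 E##4 G#4 C6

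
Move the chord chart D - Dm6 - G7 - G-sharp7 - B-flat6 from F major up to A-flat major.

F major up to A-flat major is a minor third; each chord root moves by that interval while the quality stays the same.
D: root D up a minor third → F, giving F.
Dm6: root D up a minor third → F, giving Fm6.
G7: root G up a minor third → Bb, giving Bb7.
G-sharp7: root G-sharp up a minor third → B, giving B7.
B-flat6: root B-flat up a minor third → Db, giving Db6.

F Fm6 Bb7 B7 Db6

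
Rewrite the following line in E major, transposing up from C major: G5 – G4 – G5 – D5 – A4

C major to E major up is a major third, so every note moves up by that interval.
G5 → B5
G4 → B4
G5 → B5
D5 → F#5
A4 → C#5

B5 B4 B5 F#5 C#5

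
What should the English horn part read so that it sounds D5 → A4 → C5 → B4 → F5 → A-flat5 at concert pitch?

Written C4 sounds as F3 on the English horn, so concert pitches are written a perfect fifth up.
D5 becomes A5
A4 becomes E5
C5 becomes G5
B4 becomes F#5
F5 becomes C6
Ab5 becomes Eb6

A5 E5 G5 F#5 C6 Eb6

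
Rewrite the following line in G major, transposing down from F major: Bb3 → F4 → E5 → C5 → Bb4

C3 G3 F#4 D4 C4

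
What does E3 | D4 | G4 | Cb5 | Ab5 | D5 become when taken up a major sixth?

C#4 B4 E5 Ab5 F6 B5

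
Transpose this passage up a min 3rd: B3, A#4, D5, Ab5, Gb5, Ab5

B3 up a minor third is D4.
A#4: a third up reaches C, and 3 semitones makes it C#5.
A minor third up from D5 gives F5.
A minor third up from Ab5 gives Cb6.
A minor third up from Gb5 gives Bbb5.
A minor third up from Ab5 gives Cb6.

D4 C#5 F5 Cb6 Bbb5 Cb6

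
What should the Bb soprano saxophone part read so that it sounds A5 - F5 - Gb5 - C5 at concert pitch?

B5 G5 Ab5 D5

The Bb soprano saxophone sounds a major second below written, so the written part must be a major second above concert — transpose each note up.
A5 -> B5
F5 -> G5
Gb5 -> Ab5
C5 -> D5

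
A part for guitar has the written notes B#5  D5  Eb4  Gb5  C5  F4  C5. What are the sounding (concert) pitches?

Written C4 on the guitar sounds as C3, a perfect octave lower; apply that shift to every note.
B#5 -> B#4
D5 -> D4
Eb4 -> Eb3
Gb5 -> Gb4
C5 -> C4
F4 -> F3
C5 -> C4

B#4 D4 Eb3 Gb4 C4 F3 C4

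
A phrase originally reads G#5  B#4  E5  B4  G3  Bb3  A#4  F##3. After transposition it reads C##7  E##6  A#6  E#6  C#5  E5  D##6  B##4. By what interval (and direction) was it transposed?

From G#5 to C##7 is 11 letter names — an eleventh of some quality.
G#5 to C##7 is 18 semitones, which makes it an augmented eleventh; the second version is higher, so the direction is up.
Checking another pair — F##3 → B##4 — gives the same interval.

up an augmented eleventh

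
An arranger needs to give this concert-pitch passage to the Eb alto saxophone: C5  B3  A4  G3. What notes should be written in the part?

Written C4 sounds as Eb3 on the Eb alto saxophone, so concert pitches are written a major sixth up.
C5 gives A5
B3 gives G#4
A4 gives F#5
G3 gives E4

A5 G#4 F#5 E4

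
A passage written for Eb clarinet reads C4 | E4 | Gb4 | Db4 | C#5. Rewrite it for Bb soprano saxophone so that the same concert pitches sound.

F4 A4 Cb5 Gb4 F#5

First find concert pitch: the Eb clarinet sounds a minor third above written, so C4 E4 Gb4 Db4 C#5 sounds Eb4 G4 Bbb4 Fb4 E5.
Then write for Bb soprano saxophone: it sounds a major second below written, so the part must be a major second above concert.
Eb4 → F4
G4 → A4
Bbb4 → Cb5
Fb4 → Gb4
E5 → F#5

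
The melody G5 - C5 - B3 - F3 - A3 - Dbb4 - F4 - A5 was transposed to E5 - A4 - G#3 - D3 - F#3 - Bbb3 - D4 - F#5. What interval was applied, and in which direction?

down a minor third

Take the first pair: G5 → E5. G to E spans 3 letter names, so the interval is some kind of third.
E5 to G5 is 3 semitones, which makes it a minor third; the second version is lower, so the direction is down.
Checking another pair — A5 → F#5 — gives the same interval.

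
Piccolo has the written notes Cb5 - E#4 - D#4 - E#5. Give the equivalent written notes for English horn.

Gb6 B#5 A#5 B#6

First find concert pitch: the piccolo sounds a perfect octave above written, so Cb5 E#4 D#4 E#5 sounds Cb6 E#5 D#5 E#6.
Then write for English horn: it sounds a perfect fifth below written, so the part must be a perfect fifth above concert.
Cb6 → Gb6
E#5 → B#5
D#5 → A#5
E#6 → B#6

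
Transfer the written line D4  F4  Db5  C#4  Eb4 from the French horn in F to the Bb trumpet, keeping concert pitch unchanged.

First find concert pitch: the French horn in F sounds a perfect fifth below written, so D4 F4 Db5 C#4 Eb4 sounds G3 Bb3 Gb4 F#3 Ab3.
Then write for Bb trumpet: it sounds a major second below written, so the part must be a major second above concert.
G3 → A3
Bb3 → C4
Gb4 → Ab4
F#3 → G#3
Ab3 → Bb3

A3 C4 Ab4 G#3 Bb3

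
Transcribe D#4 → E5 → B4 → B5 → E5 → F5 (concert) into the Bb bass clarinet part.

E#5 F#6 C#6 C#7 F#6 G6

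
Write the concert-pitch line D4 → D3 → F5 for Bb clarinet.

E4 E3 G5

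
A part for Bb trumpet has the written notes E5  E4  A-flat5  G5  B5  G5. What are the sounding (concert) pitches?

D5 D4 Gb5 F5 A5 F5

The Bb trumpet sounds a major second below written, so transpose each written note down a major second.
E5 becomes D5
E4 becomes D4
Ab5 becomes Gb5
G5 becomes F5
B5 becomes A5
G5 becomes F5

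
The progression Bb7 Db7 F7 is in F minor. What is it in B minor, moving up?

E7 G7 B7

F minor up to B minor is an augmented fourth; each chord root moves by that interval while the quality stays the same.
Bb7: root Bb up an augmented fourth → E, giving E7.
Db7: root Db up an augmented fourth → G, giving G7.
F7: root F up an augmented fourth → B, giving B7.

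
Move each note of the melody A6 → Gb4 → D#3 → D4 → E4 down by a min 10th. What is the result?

A6: a tenth down reaches F, and 15 semitones makes it F#5.
Gb4: a tenth down reaches E, and 15 semitones makes it Eb3.
D#3: a tenth down reaches B, and 15 semitones makes it B#1.
A minor tenth down from D4 gives B2.
E4 down a minor tenth is C#3.

F#5 Eb3 B#1 B2 C#3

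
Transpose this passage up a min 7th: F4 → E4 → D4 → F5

F4: a seventh up reaches E, and 10 semitones makes it Eb5.
E4 up a minor seventh is D5.
A minor seventh up from D4 gives C5.
F5 up a minor seventh is Eb6.

Eb5 D5 C5 Eb6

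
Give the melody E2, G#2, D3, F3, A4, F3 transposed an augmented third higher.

E2: a third up reaches G, and 5 semitones makes it G##2.
G#2 up an augmented third is B##2.
D3 up an augmented third is F##3.
F3: a third up reaches A, and 5 semitones makes it A#3.
An augmented third up from A4 gives C##5.
F3: a third up reaches A, and 5 semitones makes it A#3.

G##2 B##2 F##3 A#3 C##5 A#3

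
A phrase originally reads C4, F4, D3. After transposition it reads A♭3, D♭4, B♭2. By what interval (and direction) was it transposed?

down a major third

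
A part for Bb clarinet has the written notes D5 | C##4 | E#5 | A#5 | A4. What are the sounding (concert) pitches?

C5 B#3 D#5 G#5 G4

Written C4 on the Bb clarinet sounds as Bb3, a major second lower; apply that shift to every note.
D5 -> C5
C##4 -> B#3
E#5 -> D#5
A#5 -> G#5
A4 -> G4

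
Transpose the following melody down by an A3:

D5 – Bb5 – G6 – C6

D5 down an augmented third is Bbb4.
Bb5 down an augmented third is Gbb5.
An augmented third down from G6 gives Ebb6.
C6: a third down reaches A, and 5 semitones makes it Abb5.

Bbb4 Gbb5 Ebb6 Abb5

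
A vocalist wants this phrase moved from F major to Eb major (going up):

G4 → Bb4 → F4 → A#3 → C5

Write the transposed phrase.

F5 Ab5 Eb5 G#4 Bb5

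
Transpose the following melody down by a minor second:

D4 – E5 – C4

D4 becomes C#4
E5 becomes D#5
C4 becomes B3

C#4 D#5 B3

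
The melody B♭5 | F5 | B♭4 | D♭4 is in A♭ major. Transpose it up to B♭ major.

A♭ major to B♭ major up is a major second, so every note moves up by that interval.
Bb5 to C6
F5 to G5
Bb4 to C5
Db4 to Eb4

C6 G5 C5 Eb4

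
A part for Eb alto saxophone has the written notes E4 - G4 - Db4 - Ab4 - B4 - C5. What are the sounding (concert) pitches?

G3 Bb3 Fb3 Cb4 D4 Eb4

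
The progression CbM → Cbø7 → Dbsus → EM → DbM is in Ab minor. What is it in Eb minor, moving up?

GbM Gbø7 Absus BM AbM

Ab minor up to Eb minor is a perfect fifth; each chord root moves by that interval while the quality stays the same.
CbM: root Cb up a perfect fifth → Gb, giving GbM.
Cbø7: root Cb up a perfect fifth → Gb, giving Gbø7.
Dbsus: root Db up a perfect fifth → Ab, giving Absus.
EM: root E up a perfect fifth → B, giving BM.
DbM: root Db up a perfect fifth → Ab, giving AbM.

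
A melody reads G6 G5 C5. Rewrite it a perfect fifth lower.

C6 C5 F4

G6 down a perfect fifth is C6.
G5: a fifth down reaches C, and 7 semitones makes it C5.
C5: a fifth down reaches F, and 7 semitones makes it F4.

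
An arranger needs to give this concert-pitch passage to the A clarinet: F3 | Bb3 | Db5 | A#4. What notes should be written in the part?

The A clarinet sounds a minor third below written, so the written part must be a minor third above concert — transpose each note up.
F3 to Ab3
Bb3 to Db4
Db5 to Fb5
A#4 to C#5

Ab3 Db4 Fb5 C#5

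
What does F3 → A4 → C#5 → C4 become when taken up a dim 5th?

F3 to Cb4
A4 to Eb5
C#5 to G5
C4 to Gb4

Cb4 Eb5 G5 Gb4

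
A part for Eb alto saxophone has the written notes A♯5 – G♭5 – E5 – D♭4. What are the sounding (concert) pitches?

C#5 Bbb4 G4 Fb3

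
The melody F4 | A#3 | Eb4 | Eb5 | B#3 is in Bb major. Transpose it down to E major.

B3 D##3 A3 A4 E##3

Bb major to E major down is a diminished fifth, so every note moves down by that interval.
F4 -> B3
A#3 -> D##3
Eb4 -> A3
Eb5 -> A4
B#3 -> E##3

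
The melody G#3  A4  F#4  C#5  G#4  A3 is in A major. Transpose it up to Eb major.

D4 Eb5 C5 G5 D5 Eb4

From A up to Eb is a diminished fifth; apply that to each pitch.
G#3 -> D4
A4 -> Eb5
F#4 -> C5
C#5 -> G5
G#4 -> D5
A3 -> Eb4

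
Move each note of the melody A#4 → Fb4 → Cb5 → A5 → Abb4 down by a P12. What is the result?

A#4 becomes D#3
Fb4 becomes Bbb2
Cb5 becomes Fb3
A5 becomes D4
Abb4 becomes Dbb3

D#3 Bbb2 Fb3 D4 Dbb3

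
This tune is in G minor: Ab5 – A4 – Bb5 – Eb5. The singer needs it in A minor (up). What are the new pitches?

From G up to A is a major second; apply that to each pitch.
Ab5 becomes Bb5
A4 becomes B4
Bb5 becomes C6
Eb5 becomes F5

Bb5 B4 C6 F5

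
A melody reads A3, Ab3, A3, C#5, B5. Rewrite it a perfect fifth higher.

A3 -> E4
Ab3 -> Eb4
A3 -> E4
C#5 -> G#5
B5 -> F#6

E4 Eb4 E4 G#5 F#6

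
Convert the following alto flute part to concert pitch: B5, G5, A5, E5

F#5 D5 E5 B4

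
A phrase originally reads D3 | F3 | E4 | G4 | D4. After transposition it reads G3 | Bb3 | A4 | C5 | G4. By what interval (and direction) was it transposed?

up a perfect fourth

From D3 to G3 is 4 letter names — a fourth of some quality.
D3 to G3 is 5 semitones, which makes it a perfect fourth; the second version is higher, so the direction is up.
Checking another pair — D4 → G4 — gives the same interval.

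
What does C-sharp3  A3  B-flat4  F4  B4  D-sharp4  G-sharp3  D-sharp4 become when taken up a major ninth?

C#3 gives D#4
A3 gives B4
Bb4 gives C6
F4 gives G5
B4 gives C#6
D#4 gives E#5
G#3 gives A#4
D#4 gives E#5

D#4 B4 C6 G5 C#6 E#5 A#4 E#5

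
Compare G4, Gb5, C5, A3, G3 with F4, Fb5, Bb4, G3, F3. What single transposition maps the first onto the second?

down a major second

Take the first pair: G4 → F4. G to F spans 2 letter names, so the interval is some kind of second.
F4 to G4 is 2 semitones, which makes it a major second; the second version is lower, so the direction is down.
Checking another pair — G3 → F3 — gives the same interval.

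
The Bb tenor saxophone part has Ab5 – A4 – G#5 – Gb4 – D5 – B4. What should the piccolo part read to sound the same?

Gb3 G2 F#3 Fb2 C3 A2

First find concert pitch: the Bb tenor saxophone sounds a major ninth below written, so Ab5 A4 G#5 Gb4 D5 B4 sounds Gb4 G3 F#4 Fb3 C4 A3.
Then write for piccolo: it sounds a perfect octave above written, so the part must be a perfect octave below concert.
Gb4 → Gb3
G3 → G2
F#4 → F#3
Fb3 → Fb2
C4 → C3
A3 → A2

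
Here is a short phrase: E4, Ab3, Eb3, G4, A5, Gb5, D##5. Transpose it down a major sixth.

G3 Cb3 Gb2 Bb3 C5 Bbb4 F##4

E4 becomes G3
Ab3 becomes Cb3
Eb3 becomes Gb2
G4 becomes Bb3
A5 becomes C5
Gb5 becomes Bbb4
D##5 becomes F##4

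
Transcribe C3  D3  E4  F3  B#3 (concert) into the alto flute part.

F3 G3 A4 Bb3 E#4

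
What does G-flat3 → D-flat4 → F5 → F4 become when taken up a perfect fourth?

Cb4 Gb4 Bb5 Bb4

Gb3 becomes Cb4
Db4 becomes Gb4
F5 becomes Bb5
F4 becomes Bb4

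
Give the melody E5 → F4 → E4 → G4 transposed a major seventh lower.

F4 Gb3 F3 Ab3

E5: a seventh down reaches F, and 11 semitones makes it F4.
A major seventh down from F4 gives Gb3.
A major seventh down from E4 gives F3.
A major seventh down from G4 gives Ab3.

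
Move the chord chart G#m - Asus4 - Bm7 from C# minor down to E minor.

Bm Csus4 Dm7

C# minor down to E minor is a major sixth; each chord root moves by that interval while the quality stays the same.
G#m: root G# down a major sixth → B, giving Bm.
Asus4: root A down a major sixth → C, giving Csus4.
Bm7: root B down a major sixth → D, giving Dm7.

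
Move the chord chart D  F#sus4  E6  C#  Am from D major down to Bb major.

Bb Dsus4 C6 A Fm

D major down to Bb major is a major third; each chord root moves by that interval while the quality stays the same.
D: root D down a major third → Bb, giving Bb.
F#sus4: root F# down a major third → D, giving Dsus4.
E6: root E down a major third → C, giving C6.
C#: root C# down a major third → A, giving A.
Am: root A down a major third → F, giving Fm.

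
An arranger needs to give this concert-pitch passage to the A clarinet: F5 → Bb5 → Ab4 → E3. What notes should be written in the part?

Ab5 Db6 Cb5 G3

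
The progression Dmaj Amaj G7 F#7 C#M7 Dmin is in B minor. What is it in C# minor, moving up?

Emaj Bmaj A7 G#7 D#M7 Emin

B minor up to C# minor is a major second; each chord root moves by that interval while the quality stays the same.
Dmaj: root D up a major second → E, giving Emaj.
Amaj: root A up a major second → B, giving Bmaj.
G7: root G up a major second → A, giving A7.
F#7: root F# up a major second → G#, giving G#7.
C#M7: root C# up a major second → D#, giving D#M7.
Dmin: root D up a major second → E, giving Emin.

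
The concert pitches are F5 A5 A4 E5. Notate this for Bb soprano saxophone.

G5 B5 B4 F#5

Written C4 sounds as Bb3 on the Bb soprano saxophone, so concert pitches are written a major second up.
F5 becomes G5
A5 becomes B5
A4 becomes B4
E5 becomes F#5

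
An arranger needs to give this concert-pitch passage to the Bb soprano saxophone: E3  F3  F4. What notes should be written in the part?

Written C4 sounds as Bb3 on the Bb soprano saxophone, so concert pitches are written a major second up.
E3 → F#3
F3 → G3
F4 → G4

F#3 G3 G4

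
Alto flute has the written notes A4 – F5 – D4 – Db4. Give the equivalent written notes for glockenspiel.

First find concert pitch: the alto flute sounds a perfect fourth below written, so A4 F5 D4 Db4 sounds E4 C5 A3 Ab3.
Then write for glockenspiel: it sounds a perfect fifteenth above written, so the part must be a perfect fifteenth below concert.
E4 → E2
C5 → C3
A3 → A1
Ab3 → Ab1

E2 C3 A1 Ab1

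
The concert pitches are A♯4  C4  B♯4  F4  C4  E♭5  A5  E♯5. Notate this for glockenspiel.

The glockenspiel sounds a perfect fifteenth above written, so the written part must be a perfect fifteenth below concert — transpose each note down.
A#4 gives A#2
C4 gives C2
B#4 gives B#2
F4 gives F2
C4 gives C2
Eb5 gives Eb3
A5 gives A3
E#5 gives E#3

A#2 C2 B#2 F2 C2 Eb3 A3 E#3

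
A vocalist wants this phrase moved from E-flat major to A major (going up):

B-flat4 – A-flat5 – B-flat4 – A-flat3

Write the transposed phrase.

E5 D6 E5 D4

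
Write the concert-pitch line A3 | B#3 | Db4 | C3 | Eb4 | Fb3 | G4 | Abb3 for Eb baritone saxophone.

F#5 G##5 Bb5 A4 C6 Db5 E6 Fb5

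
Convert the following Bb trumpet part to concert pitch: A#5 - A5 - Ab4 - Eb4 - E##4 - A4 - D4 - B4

G#5 G5 Gb4 Db4 D##4 G4 C4 A4

The Bb trumpet sounds a major second below written, so transpose each written note down a major second.
A#5 to G#5
A5 to G5
Ab4 to Gb4
Eb4 to Db4
E##4 to D##4
A4 to G4
D4 to C4
B4 to A4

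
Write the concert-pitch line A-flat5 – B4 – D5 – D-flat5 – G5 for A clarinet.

Cb6 D5 F5 Fb5 Bb5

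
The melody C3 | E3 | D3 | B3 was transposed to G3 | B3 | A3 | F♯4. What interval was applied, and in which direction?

up a perfect fifth

Take the first pair: C3 → G3. C to G spans 5 letter names, so the interval is some kind of fifth.
C3 to G3 is 7 semitones, which makes it a perfect fifth; the second version is higher, so the direction is up.
Checking another pair — B3 → F#4 — gives the same interval.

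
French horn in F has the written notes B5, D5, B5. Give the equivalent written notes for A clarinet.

G5 Bb4 G5

First find concert pitch: the French horn in F sounds a perfect fifth below written, so B5 D5 B5 sounds E5 G4 E5.
Then write for A clarinet: it sounds a minor third below written, so the part must be a minor third above concert.
E5 → G5
G4 → Bb4
E5 → G5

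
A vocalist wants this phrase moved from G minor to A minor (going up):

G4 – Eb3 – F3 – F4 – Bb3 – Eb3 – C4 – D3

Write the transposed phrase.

From G up to A is a major second; apply that to each pitch.
G4 to A4
Eb3 to F3
F3 to G3
F4 to G4
Bb3 to C4
Eb3 to F3
C4 to D4
D3 to E3

A4 F3 G3 G4 C4 F3 D4 E3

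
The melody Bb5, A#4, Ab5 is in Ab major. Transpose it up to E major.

F#6 E##5 E6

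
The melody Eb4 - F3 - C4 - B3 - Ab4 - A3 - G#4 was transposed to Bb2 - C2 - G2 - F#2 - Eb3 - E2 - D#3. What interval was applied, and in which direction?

down a perfect eleventh

From Eb4 to Bb2 is 11 letter names — an eleventh of some quality.
Bb2 to Eb4 is 17 semitones, which makes it a perfect eleventh; the second version is lower, so the direction is down.
Checking another pair — G#4 → D#3 — gives the same interval.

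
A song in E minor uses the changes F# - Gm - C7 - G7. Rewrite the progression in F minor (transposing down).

G Abm Db7 Ab7

E minor down to F minor is a major seventh; each chord root moves by that interval while the quality stays the same.
F#: root F# down a major seventh → G, giving G.
Gm: root G down a major seventh → Ab, giving Abm.
C7: root C down a major seventh → Db, giving Db7.
G7: root G down a major seventh → Ab, giving Ab7.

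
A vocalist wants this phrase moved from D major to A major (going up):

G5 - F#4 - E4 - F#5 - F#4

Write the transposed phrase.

D6 C#5 B4 C#6 C#5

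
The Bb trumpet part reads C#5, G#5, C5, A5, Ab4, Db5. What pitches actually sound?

B4 F#5 Bb4 G5 Gb4 Cb5

Written C4 on the Bb trumpet sounds as Bb3, a major second lower; apply that shift to every note.
C#5 → B4
G#5 → F#5
C5 → Bb4
A5 → G5
Ab4 → Gb4
Db5 → Cb5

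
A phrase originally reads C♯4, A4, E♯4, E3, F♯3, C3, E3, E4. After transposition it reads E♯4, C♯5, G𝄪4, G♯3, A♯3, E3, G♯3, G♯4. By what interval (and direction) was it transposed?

From C#4 to E#4 is 3 letter names — a third of some quality.
C#4 to E#4 is 4 semitones, which makes it a major third; the second version is higher, so the direction is up.
Checking another pair — E4 → G#4 — gives the same interval.

up a major third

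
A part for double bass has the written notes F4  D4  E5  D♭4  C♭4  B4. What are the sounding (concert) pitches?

F3 D3 E4 Db3 Cb3 B3

The double bass sounds a perfect octave below written, so transpose each written note down a perfect octave.
F4 becomes F3
D4 becomes D3
E5 becomes E4
Db4 becomes Db3
Cb4 becomes Cb3
B4 becomes B3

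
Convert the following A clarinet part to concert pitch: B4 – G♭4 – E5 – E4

Written C4 on the A clarinet sounds as A3, a minor third lower; apply that shift to every note.
B4 gives G#4
Gb4 gives Eb4
E5 gives C#5
E4 gives C#4

G#4 Eb4 C#5 C#4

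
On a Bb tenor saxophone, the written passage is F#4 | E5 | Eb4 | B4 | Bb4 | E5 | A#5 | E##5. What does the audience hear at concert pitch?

E3 D4 Db3 A3 Ab3 D4 G#4 D##4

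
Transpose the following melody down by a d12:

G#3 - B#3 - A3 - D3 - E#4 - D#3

A diminished twelfth down from G#3 gives C##2.
B#3: a twelfth down reaches E, and 18 semitones makes it E##2.
A3: a twelfth down reaches D, and 18 semitones makes it D#2.
D3: a twelfth down reaches G, and 18 semitones makes it G#1.
E#4: a twelfth down reaches A, and 18 semitones makes it A##2.
D#3 down a diminished twelfth is G##1.

C##2 E##2 D#2 G#1 A##2 G##1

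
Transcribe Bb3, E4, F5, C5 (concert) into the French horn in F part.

F4 B4 C6 G5

The French horn in F sounds a perfect fifth below written, so the written part must be a perfect fifth above concert — transpose each note up.
Bb3 → F4
E4 → B4
F5 → C6
C5 → G5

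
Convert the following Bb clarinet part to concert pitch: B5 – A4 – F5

A5 G4 Eb5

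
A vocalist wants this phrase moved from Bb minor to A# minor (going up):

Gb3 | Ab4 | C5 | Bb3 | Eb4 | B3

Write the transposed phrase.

F#4 G#5 B#5 A#4 D#5 A##4

From Bb up to A# is an augmented seventh; apply that to each pitch.
Gb3 -> F#4
Ab4 -> G#5
C5 -> B#5
Bb3 -> A#4
Eb4 -> D#5
B3 -> A##4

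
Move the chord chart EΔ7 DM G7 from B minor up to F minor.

BbΔ7 AbM Db7

B minor up to F minor is a diminished fifth; each chord root moves by that interval while the quality stays the same.
EΔ7: root E up a diminished fifth → Bb, giving BbΔ7.
DM: root D up a diminished fifth → Ab, giving AbM.
G7: root G up a diminished fifth → Db, giving Db7.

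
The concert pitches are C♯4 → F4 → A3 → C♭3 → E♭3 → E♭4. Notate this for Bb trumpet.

D#4 G4 B3 Db3 F3 F4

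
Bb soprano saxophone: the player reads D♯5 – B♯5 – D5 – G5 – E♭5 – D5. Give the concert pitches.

The Bb soprano saxophone sounds a major second below written, so transpose each written note down a major second.
D#5 -> C#5
B#5 -> A#5
D5 -> C5
G5 -> F5
Eb5 -> Db5
D5 -> C5

C#5 A#5 C5 F5 Db5 C5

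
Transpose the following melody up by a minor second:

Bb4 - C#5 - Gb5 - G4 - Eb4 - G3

Cb5 D5 Abb5 Ab4 Fb4 Ab3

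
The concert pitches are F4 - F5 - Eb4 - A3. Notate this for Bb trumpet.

G4 G5 F4 B3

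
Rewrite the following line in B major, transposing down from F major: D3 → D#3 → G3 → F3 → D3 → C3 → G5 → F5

G#2 G##2 C#3 B2 G#2 F#2 C#5 B4

F major to B major down is a diminished fifth, so every note moves down by that interval.
D3 to G#2
D#3 to G##2
G3 to C#3
F3 to B2
D3 to G#2
C3 to F#2
G5 to C#5
F5 to B4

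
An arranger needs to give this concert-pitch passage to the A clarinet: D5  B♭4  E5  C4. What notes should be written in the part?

Written C4 sounds as A3 on the A clarinet, so concert pitches are written a minor third up.
D5 → F5
Bb4 → Db5
E5 → G5
C4 → Eb4

F5 Db5 G5 Eb4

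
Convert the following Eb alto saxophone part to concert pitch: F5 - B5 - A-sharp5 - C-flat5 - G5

Ab4 D5 C#5 Ebb4 Bb4

The Eb alto saxophone sounds a major sixth below written, so transpose each written note down a major sixth.
F5 to Ab4
B5 to D5
A#5 to C#5
Cb5 to Ebb4
G5 to Bb4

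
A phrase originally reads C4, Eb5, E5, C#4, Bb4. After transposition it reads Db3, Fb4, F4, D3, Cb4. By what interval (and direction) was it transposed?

From C4 to Db3 is 7 letter names — a seventh of some quality.
Db3 to C4 is 11 semitones, which makes it a major seventh; the second version is lower, so the direction is down.
Checking another pair — Bb4 → Cb4 — gives the same interval.

down a major seventh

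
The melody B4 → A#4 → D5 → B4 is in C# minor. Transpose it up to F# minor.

E5 D#5 G5 E5

From C# up to F# is a perfect fourth; apply that to each pitch.
B4 becomes E5
A#4 becomes D#5
D5 becomes G5
B4 becomes E5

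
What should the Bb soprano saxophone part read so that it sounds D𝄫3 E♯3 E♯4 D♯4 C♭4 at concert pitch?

Ebb3 F##3 F##4 E#4 Db4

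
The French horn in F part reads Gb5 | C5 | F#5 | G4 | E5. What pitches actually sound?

Cb5 F4 B4 C4 A4

The French horn in F sounds a perfect fifth below written, so transpose each written note down a perfect fifth.
Gb5 gives Cb5
C5 gives F4
F#5 gives B4
G4 gives C4
E5 gives A4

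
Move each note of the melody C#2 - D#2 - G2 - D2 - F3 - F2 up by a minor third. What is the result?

E2 F#2 Bb2 F2 Ab3 Ab2

C#2 to E2
D#2 to F#2
G2 to Bb2
D2 to F2
F3 to Ab3
F2 to Ab2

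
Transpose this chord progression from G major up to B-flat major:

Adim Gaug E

G major up to B-flat major is a minor third; each chord root moves by that interval while the quality stays the same.
Adim: root A up a minor third → C, giving Cdim.
Gaug: root G up a minor third → Bb, giving Bbaug.
E: root E up a minor third → G, giving G.

Cdim Bbaug G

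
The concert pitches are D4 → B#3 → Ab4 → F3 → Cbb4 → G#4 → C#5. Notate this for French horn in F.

A4 F##4 Eb5 C4 Gbb4 D#5 G#5

Written C4 sounds as F3 on the French horn in F, so concert pitches are written a perfect fifth up.
D4 becomes A4
B#3 becomes F##4
Ab4 becomes Eb5
F3 becomes C4
Cbb4 becomes Gbb4
G#4 becomes D#5
C#5 becomes G#5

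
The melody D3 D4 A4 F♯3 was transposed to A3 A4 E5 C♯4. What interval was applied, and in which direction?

up a perfect fifth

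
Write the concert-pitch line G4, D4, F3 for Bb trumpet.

Written C4 sounds as Bb3 on the Bb trumpet, so concert pitches are written a major second up.
G4 gives A4
D4 gives E4
F3 gives G3

A4 E4 G3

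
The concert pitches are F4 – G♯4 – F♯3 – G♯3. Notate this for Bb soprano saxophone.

The Bb soprano saxophone sounds a major second below written, so the written part must be a major second above concert — transpose each note up.
F4 gives G4
G#4 gives A#4
F#3 gives G#3
G#3 gives A#3

G4 A#4 G#3 A#3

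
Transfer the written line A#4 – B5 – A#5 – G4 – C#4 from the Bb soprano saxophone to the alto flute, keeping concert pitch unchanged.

First find concert pitch: the Bb soprano saxophone sounds a major second below written, so A#4 B5 A#5 G4 C#4 sounds G#4 A5 G#5 F4 B3.
Then write for alto flute: it sounds a perfect fourth below written, so the part must be a perfect fourth above concert.
G#4 → C#5
A5 → D6
G#5 → C#6
F4 → Bb4
B3 → E4

C#5 D6 C#6 Bb4 E4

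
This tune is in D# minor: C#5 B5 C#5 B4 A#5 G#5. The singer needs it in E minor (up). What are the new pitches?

From D# up to E is a minor second; apply that to each pitch.
C#5 to D5
B5 to C6
C#5 to D5
B4 to C5
A#5 to B5
G#5 to A5

D5 C6 D5 C5 B5 A5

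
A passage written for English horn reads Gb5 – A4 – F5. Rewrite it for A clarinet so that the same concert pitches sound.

Ebb5 F4 Db5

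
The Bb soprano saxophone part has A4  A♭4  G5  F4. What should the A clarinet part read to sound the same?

Bb4 Bbb4 Ab5 Gb4

First find concert pitch: the Bb soprano saxophone sounds a major second below written, so A4 A♭4 G5 F4 sounds G4 Gb4 F5 Eb4.
Then write for A clarinet: it sounds a minor third below written, so the part must be a minor third above concert.
G4 → Bb4
Gb4 → Bbb4
F5 → Ab5
Eb4 → Gb4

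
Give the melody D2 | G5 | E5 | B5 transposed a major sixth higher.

B2 E6 C#6 G#6

D2: a sixth up reaches B, and 9 semitones makes it B2.
G5: a sixth up reaches E, and 9 semitones makes it E6.
A major sixth up from E5 gives C#6.
B5 up a major sixth is G#6.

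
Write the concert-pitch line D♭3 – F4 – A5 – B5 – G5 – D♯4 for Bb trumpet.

Eb3 G4 B5 C#6 A5 E#4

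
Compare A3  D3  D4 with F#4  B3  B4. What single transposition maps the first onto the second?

up a major sixth

Take the first pair: A3 → F#4. A to F spans 6 letter names, so the interval is some kind of sixth.
A3 to F#4 is 9 semitones, which makes it a major sixth; the second version is higher, so the direction is up.
Checking another pair — D4 → B4 — gives the same interval.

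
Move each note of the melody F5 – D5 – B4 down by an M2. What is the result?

F5 down a major second is Eb5.
D5 down a major second is C5.
A major second down from B4 gives A4.

Eb5 C5 A4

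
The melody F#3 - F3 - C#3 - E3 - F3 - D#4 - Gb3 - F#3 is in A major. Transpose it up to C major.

From A up to C is a minor third; apply that to each pitch.
F#3 becomes A3
F3 becomes Ab3
C#3 becomes E3
E3 becomes G3
F3 becomes Ab3
D#4 becomes F#4
Gb3 becomes Bbb3
F#3 becomes A3

A3 Ab3 E3 G3 Ab3 F#4 Bbb3 A3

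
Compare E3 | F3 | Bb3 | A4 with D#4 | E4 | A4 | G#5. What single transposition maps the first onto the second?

up a major seventh

Take the first pair: E3 → D#4. E to D spans 7 letter names, so the interval is some kind of seventh.
E3 to D#4 is 11 semitones, which makes it a major seventh; the second version is higher, so the direction is up.
Checking another pair — A4 → G#5 — gives the same interval.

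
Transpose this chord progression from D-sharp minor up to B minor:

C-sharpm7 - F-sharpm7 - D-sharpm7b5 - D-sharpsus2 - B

Am7 Dm7 Bm7b5 Bsus2 G

D-sharp minor up to B minor is a minor sixth; each chord root moves by that interval while the quality stays the same.
C-sharpm7: root C-sharp up a minor sixth → A, giving Am7.
F-sharpm7: root F-sharp up a minor sixth → D, giving Dm7.
D-sharpm7b5: root D-sharp up a minor sixth → B, giving Bm7b5.
D-sharpsus2: root D-sharp up a minor sixth → B, giving Bsus2.
B: root B up a minor sixth → G, giving G.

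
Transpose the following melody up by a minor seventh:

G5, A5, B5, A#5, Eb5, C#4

F6 G6 A6 G#6 Db6 B4

G5 -> F6
A5 -> G6
B5 -> A6
A#5 -> G#6
Eb5 -> Db6
C#4 -> B4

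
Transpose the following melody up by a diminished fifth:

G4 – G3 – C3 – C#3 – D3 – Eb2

Db5 Db4 Gb3 G3 Ab3 Bbb2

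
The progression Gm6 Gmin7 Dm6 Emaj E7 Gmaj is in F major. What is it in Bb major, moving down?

F major down to Bb major is a perfect fifth; each chord root moves by that interval while the quality stays the same.
Gm6: root G down a perfect fifth → C, giving Cm6.
Gmin7: root G down a perfect fifth → C, giving Cmin7.
Dm6: root D down a perfect fifth → G, giving Gm6.
Emaj: root E down a perfect fifth → A, giving Amaj.
E7: root E down a perfect fifth → A, giving A7.
Gmaj: root G down a perfect fifth → C, giving Cmaj.

Cm6 Cmin7 Gm6 Amaj A7 Cmaj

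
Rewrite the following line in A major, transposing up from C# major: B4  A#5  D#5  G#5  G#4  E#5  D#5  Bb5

C# major to A major up is a minor sixth, so every note moves up by that interval.
B4 → G5
A#5 → F#6
D#5 → B5
G#5 → E6
G#4 → E5
E#5 → C#6
D#5 → B5
Bb5 → Gb6

G5 F#6 B5 E6 E5 C#6 B5 Gb6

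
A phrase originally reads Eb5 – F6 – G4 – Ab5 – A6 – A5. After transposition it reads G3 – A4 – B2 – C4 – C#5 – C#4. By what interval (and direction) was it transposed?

Take the first pair: Eb5 → G3. E to G spans 13 letter names, so the interval is some kind of thirteenth.
G3 to Eb5 is 20 semitones, which makes it a minor thirteenth; the second version is lower, so the direction is down.
Checking another pair — A5 → C#4 — gives the same interval.

down a minor thirteenth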